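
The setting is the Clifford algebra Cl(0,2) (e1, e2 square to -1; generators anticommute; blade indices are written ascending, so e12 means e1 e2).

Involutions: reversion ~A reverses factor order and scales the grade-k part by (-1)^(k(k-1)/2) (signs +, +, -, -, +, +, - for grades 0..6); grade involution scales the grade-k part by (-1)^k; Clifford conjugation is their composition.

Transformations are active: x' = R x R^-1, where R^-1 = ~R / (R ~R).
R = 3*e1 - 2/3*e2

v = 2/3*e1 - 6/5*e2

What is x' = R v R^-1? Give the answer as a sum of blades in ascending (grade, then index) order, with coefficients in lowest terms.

~R = 3*e1 - 2/3*e2, and R ~R = -85/9, so R^-1 = ~R / (-85/9).
R v = -14/5 - 142/45*e12
Answer: 1418/1275*e1 + 342/425*e2


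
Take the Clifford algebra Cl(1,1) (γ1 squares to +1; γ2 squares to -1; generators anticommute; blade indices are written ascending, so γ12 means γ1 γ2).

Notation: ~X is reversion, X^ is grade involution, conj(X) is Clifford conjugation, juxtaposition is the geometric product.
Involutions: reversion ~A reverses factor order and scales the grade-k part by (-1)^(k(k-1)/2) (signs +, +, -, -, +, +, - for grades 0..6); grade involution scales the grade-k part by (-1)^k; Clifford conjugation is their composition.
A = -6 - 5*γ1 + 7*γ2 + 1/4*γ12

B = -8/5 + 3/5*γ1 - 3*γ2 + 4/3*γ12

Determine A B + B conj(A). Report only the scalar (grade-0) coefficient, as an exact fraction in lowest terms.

first term: 419/15 + 869/60*γ1 - 1/60*γ2 + 12/5*γ12
second term: -131/15 - 91/60*γ1 + 1343/60*γ2 + 16/5*γ12
Answer: 96/5


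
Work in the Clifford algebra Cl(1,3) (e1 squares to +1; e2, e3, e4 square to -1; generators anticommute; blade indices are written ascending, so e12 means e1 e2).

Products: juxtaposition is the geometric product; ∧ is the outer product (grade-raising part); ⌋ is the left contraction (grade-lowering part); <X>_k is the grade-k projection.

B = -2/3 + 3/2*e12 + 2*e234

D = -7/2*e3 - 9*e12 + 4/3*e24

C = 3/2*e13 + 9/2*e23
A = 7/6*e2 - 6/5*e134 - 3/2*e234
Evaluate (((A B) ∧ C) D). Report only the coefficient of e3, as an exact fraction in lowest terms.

step 1: -3 + 7/4*e1 - 7/9*e2 + 12/5*e12 - 7/3*e34 - 29/20*e134 - 4/5*e234
step 2: -9/2*e13 - 27/2*e23 + 217/24*e123
step 3: -63/4*e1 - 189/4*e2 - 651/8*e3 + 1519/48*e12 + 243/2*e13 + 81/2*e23 - 18*e34 + 217/18*e134 + 6*e1234
Answer: -651/8


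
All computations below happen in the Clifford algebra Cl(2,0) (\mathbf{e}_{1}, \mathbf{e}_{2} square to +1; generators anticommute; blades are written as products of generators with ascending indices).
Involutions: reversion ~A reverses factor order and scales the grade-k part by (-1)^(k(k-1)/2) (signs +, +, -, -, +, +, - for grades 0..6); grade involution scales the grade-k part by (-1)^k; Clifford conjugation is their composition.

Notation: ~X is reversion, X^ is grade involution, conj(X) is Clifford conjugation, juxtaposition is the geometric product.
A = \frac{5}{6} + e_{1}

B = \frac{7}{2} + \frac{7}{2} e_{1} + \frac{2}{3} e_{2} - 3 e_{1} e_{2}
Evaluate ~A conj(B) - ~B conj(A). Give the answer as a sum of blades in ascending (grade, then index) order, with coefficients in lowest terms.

first term: -\frac{7}{12} + \frac{7}{12} e_{1} + \frac{22}{9} e_{2} + \frac{11}{6} e_{1} e_{2}
second term: -\frac{7}{12} - \frac{7}{12} e_{1} + \frac{32}{9} e_{2} + \frac{19}{6} e_{1} e_{2}
Answer: \frac{7}{6} e_{1} - \frac{10}{9} e_{2} - \frac{4}{3} e_{1} e_{2}


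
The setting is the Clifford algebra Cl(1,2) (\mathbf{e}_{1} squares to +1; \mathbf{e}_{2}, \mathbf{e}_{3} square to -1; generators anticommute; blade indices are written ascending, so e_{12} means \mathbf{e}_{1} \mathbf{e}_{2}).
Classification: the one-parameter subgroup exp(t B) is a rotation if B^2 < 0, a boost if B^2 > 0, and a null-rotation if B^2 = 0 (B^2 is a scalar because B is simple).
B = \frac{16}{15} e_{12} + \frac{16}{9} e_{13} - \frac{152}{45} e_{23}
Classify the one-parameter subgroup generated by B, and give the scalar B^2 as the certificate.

B^2 term by term: the squares give (\frac{16}{15})^2*(e_{12})^2 + (\frac{16}{9})^2*(e_{13})^2 + (-\frac{152}{45})^2*(e_{23})^2 = \frac{256}{225}*(+1) + \frac{256}{81}*(+1) + \frac{23104}{2025}*(-1) = -\frac{64}{9} (each basis 2-blade squares to minus the product of its generators' squares); cross terms between blades sharing an index anticommute and cancel. So B^2 = -\frac{64}{9}.
Answer: rotation, certificate B^2 = -\frac{64}{9}. Check the certificate: B^2 = -\frac{64}{9}, and that sign is decisive whatever form B takes.


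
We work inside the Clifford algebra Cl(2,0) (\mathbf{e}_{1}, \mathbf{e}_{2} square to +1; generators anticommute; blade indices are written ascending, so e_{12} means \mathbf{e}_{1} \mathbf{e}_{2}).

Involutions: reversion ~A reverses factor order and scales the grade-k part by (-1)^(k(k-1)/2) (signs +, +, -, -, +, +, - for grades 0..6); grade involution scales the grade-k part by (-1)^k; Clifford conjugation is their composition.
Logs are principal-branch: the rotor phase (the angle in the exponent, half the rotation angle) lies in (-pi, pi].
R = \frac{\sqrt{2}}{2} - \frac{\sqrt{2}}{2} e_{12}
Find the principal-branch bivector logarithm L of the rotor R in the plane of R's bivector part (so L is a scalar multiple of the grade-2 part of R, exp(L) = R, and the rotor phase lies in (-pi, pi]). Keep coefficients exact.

The scalar part of R is \frac{\sqrt{2}}{2}, so the principal-branch rotor phase is pinned; divide the bivector part by its sine to get the unit plane — L is the phase times that plane.
Concretely: cos(phase) = \frac{\sqrt{2}}{2} gives phase = ±\frac{\pi}{4}, and since phase/sin(phase) is even the sign is immaterial: L = (phase/sin(phase)) * <R>_2 = (\frac{\sqrt{2} \pi}{4}) * <R>_2.
Answer: - \frac{\pi}{4} e_{12}


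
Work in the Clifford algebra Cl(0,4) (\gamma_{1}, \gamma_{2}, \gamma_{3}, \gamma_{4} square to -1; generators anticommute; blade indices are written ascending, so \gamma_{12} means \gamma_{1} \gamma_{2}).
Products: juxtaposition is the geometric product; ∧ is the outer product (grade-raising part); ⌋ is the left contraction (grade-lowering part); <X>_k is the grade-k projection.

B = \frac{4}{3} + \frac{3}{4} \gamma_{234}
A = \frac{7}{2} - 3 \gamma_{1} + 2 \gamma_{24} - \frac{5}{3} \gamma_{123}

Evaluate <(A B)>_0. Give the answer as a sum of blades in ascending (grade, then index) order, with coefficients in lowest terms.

step 1: \frac{14}{3} - 4 \gamma_{1} + \frac{3}{2} \gamma_{3} + \frac{5}{4} \gamma_{14} + \frac{8}{3} \gamma_{24} - \frac{20}{9} \gamma_{123} + \frac{21}{8} \gamma_{234} - \frac{9}{4} \gamma_{1234}
step 2: \frac{14}{3}
Answer: \frac{14}{3}


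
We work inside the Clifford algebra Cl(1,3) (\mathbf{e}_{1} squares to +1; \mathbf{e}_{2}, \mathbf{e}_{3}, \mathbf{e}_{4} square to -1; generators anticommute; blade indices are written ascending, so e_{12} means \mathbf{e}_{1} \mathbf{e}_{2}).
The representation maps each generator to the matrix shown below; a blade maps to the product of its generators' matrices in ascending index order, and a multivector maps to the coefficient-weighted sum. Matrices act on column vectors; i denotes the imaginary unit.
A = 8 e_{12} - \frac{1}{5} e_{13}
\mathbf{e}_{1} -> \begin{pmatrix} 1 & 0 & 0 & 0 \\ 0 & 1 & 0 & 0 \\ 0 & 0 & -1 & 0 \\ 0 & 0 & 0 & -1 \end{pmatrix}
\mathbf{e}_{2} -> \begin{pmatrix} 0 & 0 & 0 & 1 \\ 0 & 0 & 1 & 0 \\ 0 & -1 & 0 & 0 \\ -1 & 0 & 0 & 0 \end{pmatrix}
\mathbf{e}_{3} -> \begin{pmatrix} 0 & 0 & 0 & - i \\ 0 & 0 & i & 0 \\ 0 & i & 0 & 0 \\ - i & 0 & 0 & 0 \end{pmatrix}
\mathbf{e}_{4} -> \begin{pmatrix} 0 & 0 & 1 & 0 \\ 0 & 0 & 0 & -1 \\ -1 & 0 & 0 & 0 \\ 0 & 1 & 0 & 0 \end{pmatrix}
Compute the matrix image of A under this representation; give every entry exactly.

Bivector images (products of the table entries): rho(e_{12}) = rho(\mathbf{e}_{1})rho(\mathbf{e}_{2}) = \begin{pmatrix} 0 & 0 & 0 & 1 \\ 0 & 0 & 1 & 0 \\ 0 & 1 & 0 & 0 \\ 1 & 0 & 0 & 0 \end{pmatrix}; rho(e_{13}) = rho(\mathbf{e}_{1})rho(\mathbf{e}_{3}) = \begin{pmatrix} 0 & 0 & 0 & - i \\ 0 & 0 & i & 0 \\ 0 & - i & 0 & 0 \\ i & 0 & 0 & 0 \end{pmatrix}.
M = (8)*rho(e_{12}) + (-\frac{1}{5})*rho(e_{13}), summed entrywise:
Answer: \begin{pmatrix} 0 & 0 & 0 & 8 + \frac{i}{5} \\ 0 & 0 & 8 - \frac{i}{5} & 0 \\ 0 & 8 + \frac{i}{5} & 0 & 0 \\ 8 - \frac{i}{5} & 0 & 0 & 0 \end{pmatrix}


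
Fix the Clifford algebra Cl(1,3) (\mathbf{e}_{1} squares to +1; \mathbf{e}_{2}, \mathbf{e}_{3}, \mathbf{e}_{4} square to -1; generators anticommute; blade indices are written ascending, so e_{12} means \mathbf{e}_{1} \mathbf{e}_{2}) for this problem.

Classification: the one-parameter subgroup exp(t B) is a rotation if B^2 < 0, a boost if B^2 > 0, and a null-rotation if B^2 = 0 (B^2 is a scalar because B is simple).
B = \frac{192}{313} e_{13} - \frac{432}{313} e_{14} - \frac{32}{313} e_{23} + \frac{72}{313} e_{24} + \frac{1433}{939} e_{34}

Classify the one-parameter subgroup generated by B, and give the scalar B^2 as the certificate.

B^2 term by term: the squares give (\frac{192}{313})^2*(e_{13})^2 + (-\frac{432}{313})^2*(e_{14})^2 + (-\frac{32}{313})^2*(e_{23})^2 + (\frac{72}{313})^2*(e_{24})^2 + (\frac{1433}{939})^2*(e_{34})^2 = \frac{36864}{97969}*(+1) + \frac{186624}{97969}*(+1) + \frac{1024}{97969}*(-1) + \frac{5184}{97969}*(-1) + \frac{2053489}{881721}*(-1) = -\frac{1}{9} (each basis 2-blade squares to minus the product of its generators' squares); cross terms between blades sharing an index anticommute and cancel; the commuting (index-disjoint) pairs give grade-4 terms 2*c*c'*(blade product), which cancel blade by blade — e_{1234}: -\frac{27648}{97969} + \frac{27648}{97969} = 0 — confirming B is simple. So B^2 = -\frac{1}{9}.
Answer: rotation, certificate B^2 = -\frac{1}{9}. The scalar -\frac{1}{9} is the complete invariant here: its sign names the subgroup type.


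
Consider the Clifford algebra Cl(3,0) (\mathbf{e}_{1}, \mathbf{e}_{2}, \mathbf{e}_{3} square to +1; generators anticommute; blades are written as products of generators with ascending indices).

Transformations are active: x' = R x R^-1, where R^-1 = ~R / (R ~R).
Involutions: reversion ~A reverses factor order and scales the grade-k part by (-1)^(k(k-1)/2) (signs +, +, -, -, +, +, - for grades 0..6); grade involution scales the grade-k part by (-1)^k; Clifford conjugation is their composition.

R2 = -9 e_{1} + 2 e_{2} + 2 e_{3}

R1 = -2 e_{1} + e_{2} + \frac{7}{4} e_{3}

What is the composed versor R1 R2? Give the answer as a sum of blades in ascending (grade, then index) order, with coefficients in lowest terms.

Distribute over the terms of R1 (each basis-blade product reordered to ascending indices, repeated generators contracted through their squares):
(-2 e_{1}) R2 = 18 - 4 e_{1} e_{2} - 4 e_{1} e_{3}
(e_{2}) R2 = 2 + 9 e_{1} e_{2} + 2 e_{2} e_{3}
(\frac{7}{4} e_{3}) R2 = \frac{7}{2} + \frac{63}{4} e_{1} e_{3} - \frac{7}{2} e_{2} e_{3}
Summing the partial products and collecting blades:
Answer: \frac{47}{2} + 5 e_{1} e_{2} + \frac{47}{4} e_{1} e_{3} - \frac{3}{2} e_{2} e_{3}


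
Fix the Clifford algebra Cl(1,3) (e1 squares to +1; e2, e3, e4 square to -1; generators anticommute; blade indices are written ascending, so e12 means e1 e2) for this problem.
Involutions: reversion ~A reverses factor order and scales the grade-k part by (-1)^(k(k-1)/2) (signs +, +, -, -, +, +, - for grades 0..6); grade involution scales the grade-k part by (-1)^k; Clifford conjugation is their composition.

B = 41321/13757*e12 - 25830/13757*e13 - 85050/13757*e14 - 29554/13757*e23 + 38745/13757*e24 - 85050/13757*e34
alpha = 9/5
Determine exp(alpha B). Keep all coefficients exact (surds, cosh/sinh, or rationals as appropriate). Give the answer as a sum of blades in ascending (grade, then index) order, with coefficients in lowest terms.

B^2 term by term: the squares give (41321/13757)^2*(e12)^2 + (-25830/13757)^2*(e13)^2 + (-85050/13757)^2*(e14)^2 + (-29554/13757)^2*(e23)^2 + (38745/13757)^2*(e24)^2 + (-85050/13757)^2*(e34)^2 = 1707425041/189255049*(+1) + 667188900/189255049*(+1) + 7233502500/189255049*(+1) + 873438916/189255049*(-1) + 1501175025/189255049*(-1) + 7233502500/189255049*(-1) = 0 (each basis 2-blade squares to minus the product of its generators' squares); cross terms between blades sharing an index anticommute and cancel; the commuting (index-disjoint) pairs give grade-4 terms 2*c*c'*(blade product), which cancel blade by blade — e1234: -7028702100/189255049 + 2001566700/189255049 + 5027135400/189255049 = 0 — confirming B is simple. So B^2 = 0.
B^2 = 0, so the series closes: exp(alpha B) = 1 + alpha B (parabolic case).
Answer: 1 + 371889/68785*e12 - 46494/13757*e13 - 153090/13757*e14 - 265986/68785*e23 + 69741/13757*e24 - 153090/13757*e34


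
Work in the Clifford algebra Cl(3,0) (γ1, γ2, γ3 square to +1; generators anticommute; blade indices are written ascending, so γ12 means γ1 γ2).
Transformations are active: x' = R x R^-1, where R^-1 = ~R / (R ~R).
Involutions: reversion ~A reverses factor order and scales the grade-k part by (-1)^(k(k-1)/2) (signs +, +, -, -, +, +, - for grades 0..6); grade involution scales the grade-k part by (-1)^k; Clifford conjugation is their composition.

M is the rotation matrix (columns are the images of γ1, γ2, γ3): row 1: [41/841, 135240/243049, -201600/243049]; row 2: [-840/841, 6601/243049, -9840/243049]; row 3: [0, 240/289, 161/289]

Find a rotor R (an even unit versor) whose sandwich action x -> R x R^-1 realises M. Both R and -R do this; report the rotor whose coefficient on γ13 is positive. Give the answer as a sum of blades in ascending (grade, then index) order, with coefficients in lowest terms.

Method: write R = a + b12*γ12 + b13*γ13 + b23*γ23 with a^2 + b12^2 + b13^2 + b23^2 = 1 (so R^-1 = ~R). Expanding the columns R e_j ~R gives tr M = 4a^2 - 1 and, from the antisymmetric part, M21 - M12 = -4a*b12, M13 - M31 = 4a*b13, M32 - M23 = -4a*b23.
Here tr M = 153851/243049, so a^2 = (1 + tr M)/4 = 99225/243049 and a = ±315/493. Taking a = 315/493: M21 - M12 = -378000/243049, M13 - M31 = -201600/243049, M32 - M23 = 211680/243049, giving b12 = 300/493, b13 = -160/493, b23 = -168/493, i.e. R = 315/493 + 300/493*γ12 - 160/493*γ13 - 168/493*γ23.
Its γ13 coefficient is negative, so report the other preimage -R.
Answer: -315/493 - 300/493*γ12 + 160/493*γ13 + 168/493*γ23. Why the constraint matters: R and -R act identically through the sandwich — M has trace 153851/243049 either way — so only the sign condition on γ13 picks one of the two preimages.


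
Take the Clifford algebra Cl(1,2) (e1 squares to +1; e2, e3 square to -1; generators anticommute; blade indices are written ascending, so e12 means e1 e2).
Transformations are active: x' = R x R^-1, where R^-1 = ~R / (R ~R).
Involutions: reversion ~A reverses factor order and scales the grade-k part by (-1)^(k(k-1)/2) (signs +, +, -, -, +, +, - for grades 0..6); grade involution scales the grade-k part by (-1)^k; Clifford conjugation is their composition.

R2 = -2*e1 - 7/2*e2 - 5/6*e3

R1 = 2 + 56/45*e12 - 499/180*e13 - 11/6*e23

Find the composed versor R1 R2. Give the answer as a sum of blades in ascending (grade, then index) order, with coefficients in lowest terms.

Distribute over the terms of R2 (each basis-blade product reordered to ascending indices, repeated generators contracted through their squares):
R1 (-2*e1) = -4*e1 + 112/45*e2 - 499/90*e3 + 11/3*e123
R1 (-7/2*e2) = 196/45*e1 - 7*e2 + 77/12*e3 - 3493/360*e123
R1 (-5/6*e3) = -499/216*e1 - 55/36*e2 - 5/3*e3 - 28/27*e123
Summing the partial products and collecting blades:
Answer: -2111/1080*e1 - 1087/180*e2 - 143/180*e3 - 7639/1080*e123


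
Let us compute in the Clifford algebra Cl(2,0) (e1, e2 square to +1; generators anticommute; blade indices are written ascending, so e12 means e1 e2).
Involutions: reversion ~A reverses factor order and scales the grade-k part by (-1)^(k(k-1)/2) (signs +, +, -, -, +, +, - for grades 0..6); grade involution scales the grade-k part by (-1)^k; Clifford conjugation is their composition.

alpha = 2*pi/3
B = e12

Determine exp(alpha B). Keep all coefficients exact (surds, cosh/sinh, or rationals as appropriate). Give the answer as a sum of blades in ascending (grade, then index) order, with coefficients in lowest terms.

B^2 = (1)^2*(e12)^2 = 1*(-1) = -1 (a basis 2-blade squares to minus the product of its generators' squares).
B^2 = -1 — since the square is negative, the closed form is circular: l = 1, alpha*l = 2*pi/3, so exp(alpha B) = cos(2*pi/3) + (sin(2*pi/3)/1)*B = -1/2 + (sqrt(3)/2)*B.
Answer: -1/2 + sqrt(3)/2*e12


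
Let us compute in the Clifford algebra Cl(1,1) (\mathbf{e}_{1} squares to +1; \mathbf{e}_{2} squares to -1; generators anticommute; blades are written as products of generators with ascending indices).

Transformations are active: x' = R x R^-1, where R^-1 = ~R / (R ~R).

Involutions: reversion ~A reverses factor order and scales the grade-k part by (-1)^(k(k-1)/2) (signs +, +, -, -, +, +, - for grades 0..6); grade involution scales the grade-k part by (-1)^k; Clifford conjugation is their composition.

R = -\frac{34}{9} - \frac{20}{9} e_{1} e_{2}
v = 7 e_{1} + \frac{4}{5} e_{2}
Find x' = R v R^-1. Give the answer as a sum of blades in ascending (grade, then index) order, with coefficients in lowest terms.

~R = -\frac{34}{9} + \frac{20}{9} e_{1} e_{2}, and R ~R = \frac{28}{3}, so R^-1 = ~R / (\frac{28}{3}).
R v = -\frac{74}{3} e_{1} + \frac{188}{15} e_{2}
Answer: \frac{817}{63} e_{1} - \frac{3448}{315} e_{2}


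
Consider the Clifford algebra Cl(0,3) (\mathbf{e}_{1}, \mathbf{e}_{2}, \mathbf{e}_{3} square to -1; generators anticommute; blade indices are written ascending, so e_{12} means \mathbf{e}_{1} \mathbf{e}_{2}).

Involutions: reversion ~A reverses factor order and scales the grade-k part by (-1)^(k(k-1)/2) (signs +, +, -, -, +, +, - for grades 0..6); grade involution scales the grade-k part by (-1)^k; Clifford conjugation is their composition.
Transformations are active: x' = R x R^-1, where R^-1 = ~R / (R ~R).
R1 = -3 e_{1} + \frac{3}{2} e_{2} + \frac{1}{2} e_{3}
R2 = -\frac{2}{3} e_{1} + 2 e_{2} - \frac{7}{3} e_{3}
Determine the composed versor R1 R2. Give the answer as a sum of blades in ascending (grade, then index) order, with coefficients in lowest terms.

Distribute over the terms of R1 (each basis-blade product reordered to ascending indices, repeated generators contracted through their squares):
(-3 e_{1}) R2 = -2 - 6 e_{12} + 7 e_{13}
(\frac{3}{2} e_{2}) R2 = -3 + e_{12} - \frac{7}{2} e_{23}
(\frac{1}{2} e_{3}) R2 = \frac{7}{6} + \frac{1}{3} e_{13} - e_{23}
Summing the partial products and collecting blades:
Answer: -\frac{23}{6} - 5 e_{12} + \frac{22}{3} e_{13} - \frac{9}{2} e_{23}


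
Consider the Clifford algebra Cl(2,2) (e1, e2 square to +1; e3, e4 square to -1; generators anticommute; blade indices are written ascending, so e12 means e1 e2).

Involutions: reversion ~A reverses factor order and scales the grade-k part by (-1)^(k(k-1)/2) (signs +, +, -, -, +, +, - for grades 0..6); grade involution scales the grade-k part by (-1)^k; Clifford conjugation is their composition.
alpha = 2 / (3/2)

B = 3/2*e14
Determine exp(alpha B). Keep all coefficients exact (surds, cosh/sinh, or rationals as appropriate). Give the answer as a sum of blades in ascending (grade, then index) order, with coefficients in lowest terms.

B^2 = (3/2)^2*(e14)^2 = 9/4*(+1) = 9/4 (a basis 2-blade squares to minus the product of its generators' squares).
B^2 = 9/4 — hyperbolic case — the even/odd split gives cosh and sinh: l = 3/2, alpha*l = 2, so exp(alpha B) = cosh(2) + (sinh(2)/(3/2))*B = cosh(2) + (2*sinh(2)/3)*B.
Answer: cosh(2) + sinh(2)*e14


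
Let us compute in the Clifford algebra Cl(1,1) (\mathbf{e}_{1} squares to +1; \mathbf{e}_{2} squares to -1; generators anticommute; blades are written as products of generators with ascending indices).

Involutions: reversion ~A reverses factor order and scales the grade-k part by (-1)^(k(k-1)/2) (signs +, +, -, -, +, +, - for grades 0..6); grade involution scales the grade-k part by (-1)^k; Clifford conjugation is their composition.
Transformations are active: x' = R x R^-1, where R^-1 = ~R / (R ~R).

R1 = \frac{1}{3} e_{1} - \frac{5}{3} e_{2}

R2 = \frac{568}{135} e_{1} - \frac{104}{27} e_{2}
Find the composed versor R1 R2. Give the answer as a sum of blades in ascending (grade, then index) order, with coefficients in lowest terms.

Distribute over the terms of R1 (each basis-blade product reordered to ascending indices, repeated generators contracted through their squares):
(\frac{1}{3} e_{1}) R2 = \frac{568}{405} - \frac{104}{81} e_{1} e_{2}
(-\frac{5}{3} e_{2}) R2 = -\frac{520}{81} + \frac{568}{81} e_{1} e_{2}
Summing the partial products and collecting blades:
Answer: -\frac{2032}{405} + \frac{464}{81} e_{1} e_{2}


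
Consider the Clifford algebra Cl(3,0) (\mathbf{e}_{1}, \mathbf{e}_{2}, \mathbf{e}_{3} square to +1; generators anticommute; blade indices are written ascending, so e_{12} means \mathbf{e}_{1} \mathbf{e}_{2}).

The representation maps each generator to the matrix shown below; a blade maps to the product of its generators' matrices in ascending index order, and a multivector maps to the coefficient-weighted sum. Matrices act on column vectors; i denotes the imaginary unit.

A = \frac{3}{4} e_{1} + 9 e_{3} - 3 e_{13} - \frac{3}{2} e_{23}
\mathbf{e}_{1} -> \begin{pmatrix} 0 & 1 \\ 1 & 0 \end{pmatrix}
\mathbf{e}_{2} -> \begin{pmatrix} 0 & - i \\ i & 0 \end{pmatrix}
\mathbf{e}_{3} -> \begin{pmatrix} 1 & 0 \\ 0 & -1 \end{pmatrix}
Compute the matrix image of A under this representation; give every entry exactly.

Bivector images (products of the table entries): rho(e_{13}) = rho(\mathbf{e}_{1})rho(\mathbf{e}_{3}) = \begin{pmatrix} 0 & -1 \\ 1 & 0 \end{pmatrix}; rho(e_{23}) = rho(\mathbf{e}_{2})rho(\mathbf{e}_{3}) = \begin{pmatrix} 0 & i \\ i & 0 \end{pmatrix}.
M = (\frac{3}{4})*rho(e_{1}) + (9)*rho(e_{3}) + (-3)*rho(e_{13}) + (-\frac{3}{2})*rho(e_{23}), summed entrywise:
Answer: \begin{pmatrix} 9 & \frac{15}{4} - \frac{3 i}{2} \\ - \frac{9}{4} - \frac{3 i}{2} & -9 \end{pmatrix}


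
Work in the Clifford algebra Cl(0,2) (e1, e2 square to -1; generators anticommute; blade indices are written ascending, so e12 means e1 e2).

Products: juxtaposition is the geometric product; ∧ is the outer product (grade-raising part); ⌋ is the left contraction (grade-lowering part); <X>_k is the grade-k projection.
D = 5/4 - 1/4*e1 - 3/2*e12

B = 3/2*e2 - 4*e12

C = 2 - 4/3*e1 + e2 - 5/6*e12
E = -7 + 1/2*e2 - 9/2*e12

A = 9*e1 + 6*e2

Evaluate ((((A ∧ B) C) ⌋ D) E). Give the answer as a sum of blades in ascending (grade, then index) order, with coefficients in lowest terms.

step 1: 27/2*e12
step 2: 45/4 - 27/2*e1 - 18*e2 + 27*e12
step 3: 819/16 + 387/16*e1 - 81/4*e2 - 135/8*e12
step 4: -3393/8 - 279/4*e1 + 4419/16*e2 - 801/8*e12
Answer: -3393/8 - 279/4*e1 + 4419/16*e2 - 801/8*e12


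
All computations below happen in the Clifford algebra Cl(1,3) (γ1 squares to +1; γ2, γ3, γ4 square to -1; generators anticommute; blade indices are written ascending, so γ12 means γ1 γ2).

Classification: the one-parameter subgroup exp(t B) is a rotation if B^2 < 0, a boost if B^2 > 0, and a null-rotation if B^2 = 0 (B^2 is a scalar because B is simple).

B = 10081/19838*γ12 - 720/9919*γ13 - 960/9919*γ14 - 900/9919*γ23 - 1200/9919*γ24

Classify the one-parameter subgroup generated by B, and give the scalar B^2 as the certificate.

B^2 term by term: the squares give (10081/19838)^2*(γ12)^2 + (-720/9919)^2*(γ13)^2 + (-960/9919)^2*(γ14)^2 + (-900/9919)^2*(γ23)^2 + (-1200/9919)^2*(γ24)^2 = 101626561/393546244*(+1) + 518400/98386561*(+1) + 921600/98386561*(+1) + 810000/98386561*(-1) + 1440000/98386561*(-1) = 1/4 (each basis 2-blade squares to minus the product of its generators' squares); cross terms between blades sharing an index anticommute and cancel; the commuting (index-disjoint) pairs give grade-4 terms 2*c*c'*(blade product), which cancel blade by blade — γ1234: -1728000/98386561 + 1728000/98386561 = 0 — confirming B is simple. So B^2 = 1/4.
Answer: boost, certificate B^2 = 1/4. The invariant at work: B^2 = 1/4 is unchanged by conjugation, hence its sign classifies the subgroup whatever basis B is written in.


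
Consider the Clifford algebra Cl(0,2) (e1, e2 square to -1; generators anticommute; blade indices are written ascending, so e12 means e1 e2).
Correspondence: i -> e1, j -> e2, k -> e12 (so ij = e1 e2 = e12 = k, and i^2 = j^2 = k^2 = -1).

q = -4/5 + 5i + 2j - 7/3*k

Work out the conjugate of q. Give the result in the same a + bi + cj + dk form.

In blades: q = -4/5 + 5*e1 + 2*e2 - 7/3*e12.
Conjugation here is Clifford conjugation: the scalar is fixed and the grade-1 and grade-2 blades all flip sign, giving -4/5 - 5*e1 - 2*e2 + 7/3*e12; translating back:
Answer: -4/5 - 5i - 2j + 7/3*k


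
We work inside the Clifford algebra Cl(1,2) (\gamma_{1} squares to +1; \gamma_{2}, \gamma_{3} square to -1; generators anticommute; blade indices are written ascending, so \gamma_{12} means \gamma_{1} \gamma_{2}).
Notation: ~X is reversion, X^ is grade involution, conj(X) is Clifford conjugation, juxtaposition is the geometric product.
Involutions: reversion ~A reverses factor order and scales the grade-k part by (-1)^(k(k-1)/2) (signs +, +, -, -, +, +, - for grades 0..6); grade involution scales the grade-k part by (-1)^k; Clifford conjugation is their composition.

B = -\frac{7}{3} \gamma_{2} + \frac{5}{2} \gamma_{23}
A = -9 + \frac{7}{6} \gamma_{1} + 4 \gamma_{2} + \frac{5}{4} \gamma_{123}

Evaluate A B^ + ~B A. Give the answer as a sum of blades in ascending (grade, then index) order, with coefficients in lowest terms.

first term: -\frac{28}{3} - \frac{25}{8} \gamma_{1} - 21 \gamma_{2} - 10 \gamma_{3} + \frac{49}{18} \gamma_{12} + \frac{35}{12} \gamma_{13} - \frac{45}{2} \gamma_{23} + \frac{35}{12} \gamma_{123}
second term: \frac{28}{3} + \frac{25}{8} \gamma_{1} + 21 \gamma_{2} - 10 \gamma_{3} + \frac{49}{18} \gamma_{12} - \frac{35}{12} \gamma_{13} + \frac{45}{2} \gamma_{23} - \frac{35}{12} \gamma_{123}
Answer: -20 \gamma_{3} + \frac{49}{9} \gamma_{12}


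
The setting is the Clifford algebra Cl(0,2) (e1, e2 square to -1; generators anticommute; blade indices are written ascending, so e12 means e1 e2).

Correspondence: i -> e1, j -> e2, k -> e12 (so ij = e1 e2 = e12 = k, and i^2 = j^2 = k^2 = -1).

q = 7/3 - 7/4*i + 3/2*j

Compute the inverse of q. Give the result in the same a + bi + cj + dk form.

In blades: q = 7/3 - 7/4*e1 + 3/2*e2.
With qbar = 7/3 + 7/4*e1 - 3/2*e2 (scalar fixed, mapped units negated), q qbar = 1549/144 (the sum of squared coefficients), so q^-1 = qbar / (1549/144) = 336/1549 + 252/1549*e1 - 216/1549*e2; translating back:
Answer: 336/1549 + 252/1549*i - 216/1549*j


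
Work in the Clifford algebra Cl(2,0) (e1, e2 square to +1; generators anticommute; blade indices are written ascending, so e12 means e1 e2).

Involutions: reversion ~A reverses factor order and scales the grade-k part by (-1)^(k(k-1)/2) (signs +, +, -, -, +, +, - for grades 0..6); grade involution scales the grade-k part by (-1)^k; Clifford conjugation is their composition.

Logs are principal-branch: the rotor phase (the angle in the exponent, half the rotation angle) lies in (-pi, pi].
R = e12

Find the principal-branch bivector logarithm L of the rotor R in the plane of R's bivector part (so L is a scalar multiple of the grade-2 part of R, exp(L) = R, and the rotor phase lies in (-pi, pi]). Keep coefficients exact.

The scalar part of R is 0, so the principal-branch rotor phase is pinned; divide the bivector part by its sine to get the unit plane — L is the phase times that plane.
Concretely: cos(phase) = 0 gives phase = ±pi/2, and since phase/sin(phase) is even the sign is immaterial: L = (phase/sin(phase)) * <R>_2 = (pi/2) * <R>_2.
Answer: pi/2*e12


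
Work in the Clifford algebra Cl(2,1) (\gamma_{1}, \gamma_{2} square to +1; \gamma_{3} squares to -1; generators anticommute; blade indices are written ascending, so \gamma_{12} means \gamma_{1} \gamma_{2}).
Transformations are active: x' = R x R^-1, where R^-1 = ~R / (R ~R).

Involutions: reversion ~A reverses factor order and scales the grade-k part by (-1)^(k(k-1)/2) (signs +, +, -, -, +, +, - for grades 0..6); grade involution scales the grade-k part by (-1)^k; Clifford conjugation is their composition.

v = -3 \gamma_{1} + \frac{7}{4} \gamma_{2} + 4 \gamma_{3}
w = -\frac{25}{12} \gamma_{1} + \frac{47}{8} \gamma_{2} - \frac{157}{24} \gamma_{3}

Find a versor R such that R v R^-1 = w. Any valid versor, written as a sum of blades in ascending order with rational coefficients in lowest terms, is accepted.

Since q(v) = q(w) = -\frac{63}{16}, the sum R = v + w = -\frac{61}{12} \gamma_{1} + \frac{61}{8} \gamma_{2} - \frac{61}{24} \gamma_{3} does the job whenever invertible.
Answer: -\frac{61}{12} \gamma_{1} + \frac{61}{8} \gamma_{2} - \frac{61}{24} \gamma_{3}


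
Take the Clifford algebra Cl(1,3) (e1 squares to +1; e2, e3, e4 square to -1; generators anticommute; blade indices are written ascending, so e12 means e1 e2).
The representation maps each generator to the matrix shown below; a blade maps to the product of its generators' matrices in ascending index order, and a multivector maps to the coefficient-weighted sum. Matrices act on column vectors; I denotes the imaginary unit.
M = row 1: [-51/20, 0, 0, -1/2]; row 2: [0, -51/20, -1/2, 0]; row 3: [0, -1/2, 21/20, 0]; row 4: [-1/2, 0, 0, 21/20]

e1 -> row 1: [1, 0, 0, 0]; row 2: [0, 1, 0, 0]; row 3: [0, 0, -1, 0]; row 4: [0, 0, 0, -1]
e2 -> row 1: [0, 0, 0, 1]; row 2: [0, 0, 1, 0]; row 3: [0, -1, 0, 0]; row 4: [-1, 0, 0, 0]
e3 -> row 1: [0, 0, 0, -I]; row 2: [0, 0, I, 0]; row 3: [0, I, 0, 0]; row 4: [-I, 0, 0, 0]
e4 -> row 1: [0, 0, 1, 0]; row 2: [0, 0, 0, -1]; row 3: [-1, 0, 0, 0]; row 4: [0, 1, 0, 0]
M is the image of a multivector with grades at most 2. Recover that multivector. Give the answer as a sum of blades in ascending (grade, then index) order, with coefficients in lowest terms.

Method: the blade images are trace-orthogonal — tr(rho(e_A) rho(e_B)^-1) = 4 if A = B and 0 otherwise — and rho(e_A)^-1 = (e_A)^2 * rho(e_A) with (e_A)^2 = +1 or -1, so the coefficient of e_A in the preimage is (e_A)^2 * tr(M rho(e_A))/4.
Nonzero projections over blades of grade <= 2: 1: (1)^2 = +1, tr(M 1) = -3, coefficient -3/4; e1: (e1)^2 = +1, tr(M rho(e1)) = -36/5, coefficient -9/5; e12: (e12)^2 = +1, tr(M rho(e12)) = -2, coefficient -1/2. Every other blade of grade <= 2 projects to 0.
Answer: -3/4 - 9/5*e1 - 1/2*e12


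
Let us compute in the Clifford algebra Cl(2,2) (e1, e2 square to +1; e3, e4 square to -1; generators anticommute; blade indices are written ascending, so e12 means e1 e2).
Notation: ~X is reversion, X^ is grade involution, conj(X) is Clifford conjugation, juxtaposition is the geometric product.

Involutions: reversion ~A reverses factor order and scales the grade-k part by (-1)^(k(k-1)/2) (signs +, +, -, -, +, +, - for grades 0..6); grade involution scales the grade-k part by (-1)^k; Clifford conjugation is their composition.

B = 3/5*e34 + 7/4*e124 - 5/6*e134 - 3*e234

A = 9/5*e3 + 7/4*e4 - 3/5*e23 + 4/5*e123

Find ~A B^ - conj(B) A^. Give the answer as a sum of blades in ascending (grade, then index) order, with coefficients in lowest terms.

first term: 21/20*e3 + 18/25*e4 + 49/16*e12 - 35/24*e13 - 9/10*e14 - 21/4*e23 + 428/75*e24 - 7/5*e34 - 1/50*e124 + 21/20*e134 - 63/20*e1234
second term: -21/20*e3 + 72/25*e4 + 49/16*e12 - 35/24*e13 - 9/10*e14 - 21/4*e23 + 482/75*e24 - 7/5*e34 + 49/50*e124 - 21/20*e134 + 63/20*e1234
Answer: 21/10*e3 - 54/25*e4 - 18/25*e24 - e124 + 21/10*e134 - 63/10*e1234


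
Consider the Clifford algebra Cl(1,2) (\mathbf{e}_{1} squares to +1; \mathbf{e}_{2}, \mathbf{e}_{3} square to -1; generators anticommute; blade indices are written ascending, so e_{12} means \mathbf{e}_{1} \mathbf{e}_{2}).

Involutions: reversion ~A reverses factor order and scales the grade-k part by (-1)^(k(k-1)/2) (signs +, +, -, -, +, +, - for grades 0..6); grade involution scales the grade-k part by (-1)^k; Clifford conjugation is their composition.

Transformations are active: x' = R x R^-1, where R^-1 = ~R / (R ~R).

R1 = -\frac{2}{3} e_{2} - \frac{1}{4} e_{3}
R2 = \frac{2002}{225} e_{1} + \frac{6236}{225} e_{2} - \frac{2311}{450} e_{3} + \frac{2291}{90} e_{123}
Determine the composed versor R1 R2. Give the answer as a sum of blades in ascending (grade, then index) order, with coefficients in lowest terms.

Distribute over the terms of R1 (each basis-blade product reordered to ascending indices, repeated generators contracted through their squares):
(-\frac{2}{3} e_{2}) R2 = \frac{12472}{675} + \frac{4004}{675} e_{12} - \frac{2291}{135} e_{13} + \frac{2311}{675} e_{23}
(-\frac{1}{4} e_{3}) R2 = -\frac{2311}{1800} + \frac{2291}{360} e_{12} + \frac{1001}{450} e_{13} + \frac{1559}{225} e_{23}
Summing the partial products and collecting blades:
Answer: \frac{92843}{5400} + \frac{66397}{5400} e_{12} - \frac{19907}{1350} e_{13} + \frac{6988}{675} e_{23}


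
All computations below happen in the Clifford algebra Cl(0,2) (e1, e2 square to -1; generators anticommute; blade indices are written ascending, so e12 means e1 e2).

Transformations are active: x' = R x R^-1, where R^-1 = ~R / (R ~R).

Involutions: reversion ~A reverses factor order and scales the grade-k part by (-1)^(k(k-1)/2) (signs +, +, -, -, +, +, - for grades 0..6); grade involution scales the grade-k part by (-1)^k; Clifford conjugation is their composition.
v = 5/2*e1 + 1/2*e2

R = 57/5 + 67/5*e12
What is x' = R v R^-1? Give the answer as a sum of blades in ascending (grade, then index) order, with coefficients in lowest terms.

~R = 57/5 - 67/5*e12, and R ~R = 7738/25, so R^-1 = ~R / (7738/25).
R v = 109/5*e1 + 196/5*e2
Answer: -6919/7738*e1 + 18475/7738*e2


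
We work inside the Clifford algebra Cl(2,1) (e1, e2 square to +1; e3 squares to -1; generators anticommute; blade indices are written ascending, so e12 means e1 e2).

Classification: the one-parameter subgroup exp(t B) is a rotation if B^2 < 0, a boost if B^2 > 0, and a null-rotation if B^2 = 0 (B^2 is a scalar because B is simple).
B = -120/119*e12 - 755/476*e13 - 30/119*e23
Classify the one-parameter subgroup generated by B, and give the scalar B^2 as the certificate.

B^2 term by term: the squares give (-120/119)^2*(e12)^2 + (-755/476)^2*(e13)^2 + (-30/119)^2*(e23)^2 = 14400/14161*(-1) + 570025/226576*(+1) + 900/14161*(+1) = 25/16 (each basis 2-blade squares to minus the product of its generators' squares); cross terms between blades sharing an index anticommute and cancel. So B^2 = 25/16.
Answer: boost, certificate B^2 = 25/16. Because 25/16 is invariant under every versor sandwich, the classification follows from its sign alone.


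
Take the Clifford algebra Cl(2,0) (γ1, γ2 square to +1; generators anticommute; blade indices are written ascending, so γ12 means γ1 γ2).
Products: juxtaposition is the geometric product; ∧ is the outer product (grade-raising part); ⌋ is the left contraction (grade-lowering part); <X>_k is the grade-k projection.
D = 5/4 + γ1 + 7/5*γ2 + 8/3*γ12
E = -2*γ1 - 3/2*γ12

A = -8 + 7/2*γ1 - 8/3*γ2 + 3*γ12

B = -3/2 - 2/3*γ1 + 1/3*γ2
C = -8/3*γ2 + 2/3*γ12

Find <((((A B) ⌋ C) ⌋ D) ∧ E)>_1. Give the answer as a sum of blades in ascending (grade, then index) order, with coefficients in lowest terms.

step 1: 79/9 + 13/12*γ1 + 10/3*γ2 - 46/9*γ12
step 2: -148/27 - 20/9*γ1 - 1225/54*γ2 + 158/27*γ12
step 3: -9143/162 + 4456/81*γ1 - 68/5*γ2 - 1184/81*γ12
step 4: 9143/81*γ1 + 31027/540*γ12
step 5: 9143/81*γ1
Answer: 9143/81*γ1


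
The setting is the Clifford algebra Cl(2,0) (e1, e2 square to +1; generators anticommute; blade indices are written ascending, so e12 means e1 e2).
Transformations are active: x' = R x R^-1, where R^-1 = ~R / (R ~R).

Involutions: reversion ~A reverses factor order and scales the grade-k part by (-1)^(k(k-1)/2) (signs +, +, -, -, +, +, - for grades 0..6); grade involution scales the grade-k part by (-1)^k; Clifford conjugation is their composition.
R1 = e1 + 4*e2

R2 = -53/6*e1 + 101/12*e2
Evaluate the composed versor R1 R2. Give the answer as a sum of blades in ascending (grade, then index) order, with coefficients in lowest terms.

Distribute over the terms of R1 (each basis-blade product reordered to ascending indices, repeated generators contracted through their squares):
(e1) R2 = -53/6 + 101/12*e12
(4*e2) R2 = 101/3 + 106/3*e12
Summing the partial products and collecting blades:
Answer: 149/6 + 175/4*e12


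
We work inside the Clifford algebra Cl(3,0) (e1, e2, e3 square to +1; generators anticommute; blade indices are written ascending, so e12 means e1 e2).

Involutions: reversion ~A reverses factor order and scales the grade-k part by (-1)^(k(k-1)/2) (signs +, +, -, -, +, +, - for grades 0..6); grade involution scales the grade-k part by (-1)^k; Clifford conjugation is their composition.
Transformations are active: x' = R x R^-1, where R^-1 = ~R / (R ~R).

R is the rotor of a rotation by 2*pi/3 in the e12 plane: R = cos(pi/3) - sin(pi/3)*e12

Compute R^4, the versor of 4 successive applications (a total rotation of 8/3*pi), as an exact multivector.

Half-angle bookkeeping: 4 applications in e12 add up to rotor phase 4*pi/3 = 4*pi/3, so R^4 = cos(4*pi/3) - sin(4*pi/3)*e12.
cos(4*pi/3) = -1/2 and sin(4*pi/3) = -sqrt(3)/2, so R^4 = -1/2 + sqrt(3)/2*e12. The net rotation is 2/3*pi (after discarding 1 full turn, each of which contributes a factor -1 to the rotor); the rotor keeps the half-angle phase exactly.
Answer: -1/2 + sqrt(3)/2*e12


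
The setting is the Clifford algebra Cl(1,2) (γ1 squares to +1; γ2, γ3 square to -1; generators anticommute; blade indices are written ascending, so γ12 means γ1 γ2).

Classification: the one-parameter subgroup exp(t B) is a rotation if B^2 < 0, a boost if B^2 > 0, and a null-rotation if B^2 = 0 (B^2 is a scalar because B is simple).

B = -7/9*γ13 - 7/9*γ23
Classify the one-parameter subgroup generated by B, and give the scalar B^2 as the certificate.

B^2 term by term: the squares give (-7/9)^2*(γ13)^2 + (-7/9)^2*(γ23)^2 = 49/81*(+1) + 49/81*(-1) = 0 (each basis 2-blade squares to minus the product of its generators' squares); cross terms between blades sharing an index anticommute and cancel. So B^2 = 0.
Answer: null-rotation, certificate B^2 = 0. Check the certificate: B^2 = 0, and that sign is decisive whatever form B takes.


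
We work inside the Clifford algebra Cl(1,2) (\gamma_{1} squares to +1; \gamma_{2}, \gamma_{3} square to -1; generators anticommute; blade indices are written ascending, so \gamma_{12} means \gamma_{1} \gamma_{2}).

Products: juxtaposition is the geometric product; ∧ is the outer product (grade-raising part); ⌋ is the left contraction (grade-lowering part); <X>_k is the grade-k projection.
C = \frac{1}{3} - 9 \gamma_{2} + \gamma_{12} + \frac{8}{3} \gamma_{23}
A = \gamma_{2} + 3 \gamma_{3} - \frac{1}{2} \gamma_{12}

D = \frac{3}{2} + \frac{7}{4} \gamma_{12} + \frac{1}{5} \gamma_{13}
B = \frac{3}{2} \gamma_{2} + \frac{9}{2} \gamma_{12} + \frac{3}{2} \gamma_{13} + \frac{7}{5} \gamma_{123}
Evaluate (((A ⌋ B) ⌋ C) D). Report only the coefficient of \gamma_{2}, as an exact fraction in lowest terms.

step 1: -\frac{15}{4} + 9 \gamma_{1} - \frac{7}{10} \gamma_{3} - \frac{21}{5} \gamma_{12} + \frac{7}{5} \gamma_{13}
step 2: -\frac{109}{20} + \frac{2453}{60} \gamma_{2} - \frac{15}{4} \gamma_{12} - 10 \gamma_{23}
step 3: -\frac{1179}{80} + \frac{17171}{240} \gamma_{1} + \frac{2453}{40} \gamma_{2} - \frac{1053}{80} \gamma_{12} - \frac{1859}{100} \gamma_{13} - \frac{57}{4} \gamma_{23} - \frac{2453}{300} \gamma_{123}
Answer: \frac{2453}{40}


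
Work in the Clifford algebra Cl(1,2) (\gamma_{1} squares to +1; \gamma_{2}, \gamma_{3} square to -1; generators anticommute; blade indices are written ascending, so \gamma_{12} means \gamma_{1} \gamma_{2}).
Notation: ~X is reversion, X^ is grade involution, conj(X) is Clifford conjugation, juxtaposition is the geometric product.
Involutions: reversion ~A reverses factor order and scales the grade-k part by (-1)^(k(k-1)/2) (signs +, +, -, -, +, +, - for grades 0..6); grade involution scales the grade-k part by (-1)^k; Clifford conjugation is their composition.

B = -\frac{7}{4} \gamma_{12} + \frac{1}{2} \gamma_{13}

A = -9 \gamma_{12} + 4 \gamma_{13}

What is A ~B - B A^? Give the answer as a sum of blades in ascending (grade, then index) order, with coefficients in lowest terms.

first term: -\frac{71}{4} + \frac{5}{2} \gamma_{23}
second term: \frac{71}{4} + \frac{5}{2} \gamma_{23}
Answer: -\frac{71}{2}
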